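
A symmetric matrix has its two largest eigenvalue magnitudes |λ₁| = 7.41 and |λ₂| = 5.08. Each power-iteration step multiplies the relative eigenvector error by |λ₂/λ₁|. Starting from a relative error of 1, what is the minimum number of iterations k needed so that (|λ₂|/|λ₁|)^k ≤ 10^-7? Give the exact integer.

43

|λ₂/λ₁| = 5.08/7.41 = 0.68556
Need k ≥ ln(10^-7) / ln(0.68556) = -16.1181 / -0.3775 ≈ 42.695
Smallest integer k satisfying the bound: 43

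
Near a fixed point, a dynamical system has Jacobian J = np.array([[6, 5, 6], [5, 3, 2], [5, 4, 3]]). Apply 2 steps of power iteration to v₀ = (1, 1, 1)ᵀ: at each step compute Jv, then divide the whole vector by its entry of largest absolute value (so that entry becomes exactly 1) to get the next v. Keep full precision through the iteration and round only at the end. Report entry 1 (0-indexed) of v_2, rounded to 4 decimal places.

Jv0 = (17.00000, 10.00000, 12.00000); divide by 17.00000 → v1 = (1.00000, 0.58824, 0.70588)
Jv1 = (13.17647, 8.17647, 9.47059); divide by 13.17647 → v2 = (1.00000, 0.62054, 0.71875)
Requested entry of v2: 139/224 = 0.6205

0.6205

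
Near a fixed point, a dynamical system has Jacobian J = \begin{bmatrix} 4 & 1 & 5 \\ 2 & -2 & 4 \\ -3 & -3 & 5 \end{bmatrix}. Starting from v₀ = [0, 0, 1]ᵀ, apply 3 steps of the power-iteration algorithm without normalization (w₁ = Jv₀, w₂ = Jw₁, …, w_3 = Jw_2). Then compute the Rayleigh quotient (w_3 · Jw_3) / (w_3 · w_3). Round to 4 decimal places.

3.6079

w1 = Jv₀ = (5, 4, 5)
w2 = Jw1 = (49, 22, -2)
w3 = Jw2 = (208, 46, -223)
Jw3 = (-237, -568, -1877)
w3·Jw3 = 208·(-237) + 46·(-568) + (-223)·(-1877) = 343147; w3·w3 = 208·208 + 46·46 + (-223)·(-223) = 95109
λ ≈ 343147/95109 = 3.6079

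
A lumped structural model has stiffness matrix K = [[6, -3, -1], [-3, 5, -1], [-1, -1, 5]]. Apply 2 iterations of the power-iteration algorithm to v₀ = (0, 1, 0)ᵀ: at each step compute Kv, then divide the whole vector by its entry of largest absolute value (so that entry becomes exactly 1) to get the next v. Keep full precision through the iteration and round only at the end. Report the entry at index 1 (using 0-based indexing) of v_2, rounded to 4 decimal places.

Kv0 = (-3.00000, 5.00000, -1.00000); divide by 5.00000 → v1 = (-0.60000, 1.00000, -0.20000)
Kv1 = (-6.40000, 7.00000, -1.40000); divide by 7.00000 → v2 = (-0.91429, 1.00000, -0.20000)
Requested entry of v2: 35/35 = 1.0000

1.0000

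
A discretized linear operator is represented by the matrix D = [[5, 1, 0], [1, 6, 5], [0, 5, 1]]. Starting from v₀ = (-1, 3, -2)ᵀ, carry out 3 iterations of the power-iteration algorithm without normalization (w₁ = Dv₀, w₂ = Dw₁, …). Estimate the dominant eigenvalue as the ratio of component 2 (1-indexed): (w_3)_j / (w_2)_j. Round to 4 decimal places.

w1 = Dv₀ = (5·(-1) + 1·3 + 0·(-2); 1·(-1) + 6·3 + 5·(-2); 0·(-1) + 5·3 + 1·(-2)) = (-2, 7, 13)
w2 = Dw1 = (5·(-2) + 1·7 + 0·13; 1·(-2) + 6·7 + 5·13; 0·(-2) + 5·7 + 1·13) = (-3, 105, 48)
w3 = Dw2 = (90, 867, 573)
Ratio at component: 867 / 105 = 8.2571

λ ≈ 8.2571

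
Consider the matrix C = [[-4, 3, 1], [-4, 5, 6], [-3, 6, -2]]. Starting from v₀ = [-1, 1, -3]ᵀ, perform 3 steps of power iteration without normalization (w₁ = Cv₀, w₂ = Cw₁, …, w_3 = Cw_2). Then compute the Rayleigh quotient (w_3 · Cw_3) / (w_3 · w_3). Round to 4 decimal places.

w1 = Cv₀ = (4, -9, 15)
w2 = Cw1 = (-28, 29, -96)
w3 = Cw2 = (103, -319, 450)
Cw3 = (-919, 693, -3123)
w3·Cw3 = 103·(-919) + (-319)·693 + 450·(-3123) = -1721074; w3·w3 = 103·103 + (-319)·(-319) + 450·450 = 314870
λ ≈ -1721074/314870 = -5.4660

-5.4660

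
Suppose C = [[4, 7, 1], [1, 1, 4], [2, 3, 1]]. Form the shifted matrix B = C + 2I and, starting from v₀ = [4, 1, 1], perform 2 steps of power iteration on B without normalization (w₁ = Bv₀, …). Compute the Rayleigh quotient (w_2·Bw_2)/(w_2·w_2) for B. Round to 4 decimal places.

B = C + 2I has rows (6, 7, 1); (1, 3, 4); (2, 3, 3)
w1 = Bv₀ = (32, 11, 14)
w2 = Bw1 = (283, 121, 139)
Bw2 = (2684, 1202, 1346)
w2·Bw2 = 1092108; w2·w2 = 114051; μ ≈ 1092108/114051 = 9.5756

9.5756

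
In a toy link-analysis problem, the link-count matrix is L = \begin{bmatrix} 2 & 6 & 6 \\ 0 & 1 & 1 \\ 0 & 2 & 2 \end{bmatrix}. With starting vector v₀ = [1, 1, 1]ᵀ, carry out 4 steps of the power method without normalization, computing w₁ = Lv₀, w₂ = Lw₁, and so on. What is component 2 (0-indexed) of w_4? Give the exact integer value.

108

w1 = Lv₀ = (2·1 + 6·1 + 6·1; 0·1 + 1·1 + 1·1; 0·1 + 2·1 + 2·1) = (14, 2, 4)
w2 = Lw1 = (2·14 + 6·2 + 6·4; 0·14 + 1·2 + 1·4; 0·14 + 2·2 + 2·4) = (64, 6, 12)
w3 = Lw2 = (236, 18, 36)
w4 = Lw3 = (796, 54, 108)
The requested component of w4 is 108.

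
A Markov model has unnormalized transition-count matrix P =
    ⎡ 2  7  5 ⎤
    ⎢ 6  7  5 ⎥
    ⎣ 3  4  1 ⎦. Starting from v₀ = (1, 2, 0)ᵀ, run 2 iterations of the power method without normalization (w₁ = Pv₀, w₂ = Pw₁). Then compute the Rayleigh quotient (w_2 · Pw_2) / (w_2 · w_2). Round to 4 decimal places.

w1 = Pv₀ = (2·1 + 7·2 + 5·0; 6·1 + 7·2 + 5·0; 3·1 + 4·2 + 1·0) = (16, 20, 11)
w2 = Pw1 = (2·16 + 7·20 + 5·11; 6·16 + 7·20 + 5·11; 3·16 + 4·20 + 1·11) = (227, 291, 139)
Pw2 = (3186, 4094, 1984)
w2·Pw2 = 227·3186 + 291·4094 + 139·1984 = 2190352; w2·w2 = 227·227 + 291·291 + 139·139 = 155531
λ ≈ 2190352/155531 = 14.0831

λ ≈ 14.0831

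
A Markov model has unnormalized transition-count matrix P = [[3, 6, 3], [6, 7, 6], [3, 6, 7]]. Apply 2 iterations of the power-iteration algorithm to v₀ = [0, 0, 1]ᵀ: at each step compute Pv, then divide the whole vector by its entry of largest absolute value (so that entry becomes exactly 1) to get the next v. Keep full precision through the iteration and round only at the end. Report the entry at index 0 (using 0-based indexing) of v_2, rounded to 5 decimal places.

Pv0 = (3.000000, 6.000000, 7.000000); divide by 7.000000 → v1 = (0.428571, 0.857143, 1.000000)
Pv1 = (9.428571, 14.571429, 13.428571); divide by 14.571429 → v2 = (0.647059, 1.000000, 0.921569)
Requested entry of v2: 66/102 = 0.64706

0.64706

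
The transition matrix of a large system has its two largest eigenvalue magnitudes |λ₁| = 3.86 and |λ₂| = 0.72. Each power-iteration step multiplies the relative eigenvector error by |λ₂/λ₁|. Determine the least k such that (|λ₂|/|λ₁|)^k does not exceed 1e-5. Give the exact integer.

|λ₂/λ₁| = 0.72/3.86 = 0.18653
Need k ≥ ln(1e-5) / ln(0.18653) = -11.5129 / -1.6792 ≈ 6.856
Smallest integer k satisfying the bound: 7

7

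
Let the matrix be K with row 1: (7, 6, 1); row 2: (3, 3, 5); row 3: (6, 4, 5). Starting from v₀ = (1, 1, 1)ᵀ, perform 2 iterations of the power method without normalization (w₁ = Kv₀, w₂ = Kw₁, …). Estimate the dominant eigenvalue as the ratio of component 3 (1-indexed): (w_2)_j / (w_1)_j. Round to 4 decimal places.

λ ≈ 13.5333

w1 = Kv₀ = (7·1 + 6·1 + 1·1; 3·1 + 3·1 + 5·1; 6·1 + 4·1 + 5·1) = (14, 11, 15)
w2 = Kw1 = (7·14 + 6·11 + 1·15; 3·14 + 3·11 + 5·15; 6·14 + 4·11 + 5·15) = (179, 150, 203)
Ratio at component: 203 / 15 = 13.5333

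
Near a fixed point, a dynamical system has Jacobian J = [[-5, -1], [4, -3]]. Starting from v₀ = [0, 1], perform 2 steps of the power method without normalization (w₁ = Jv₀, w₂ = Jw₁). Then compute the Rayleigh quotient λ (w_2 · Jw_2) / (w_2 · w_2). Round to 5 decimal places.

λ ≈ -3.08989

w1 = Jv₀ = ((-5)·0 + (-1)·1; 4·0 + (-3)·1) = (-1, -3)
w2 = Jw1 = ((-5)·(-1) + (-1)·(-3); 4·(-1) + (-3)·(-3)) = (8, 5)
Jw2 = (-45, 17)
w2·Jw2 = 8·(-45) + 5·17 = -275; w2·w2 = 8·8 + 5·5 = 89
λ ≈ -275/89 = -3.08989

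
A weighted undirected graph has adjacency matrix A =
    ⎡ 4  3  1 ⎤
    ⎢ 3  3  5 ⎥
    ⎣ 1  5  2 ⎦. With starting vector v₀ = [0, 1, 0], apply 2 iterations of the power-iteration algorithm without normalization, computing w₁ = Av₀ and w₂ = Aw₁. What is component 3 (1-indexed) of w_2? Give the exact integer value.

w1 = Av₀ = (3, 3, 5)
w2 = Aw1 = (26, 43, 28)
The requested component of w2 is 28.

28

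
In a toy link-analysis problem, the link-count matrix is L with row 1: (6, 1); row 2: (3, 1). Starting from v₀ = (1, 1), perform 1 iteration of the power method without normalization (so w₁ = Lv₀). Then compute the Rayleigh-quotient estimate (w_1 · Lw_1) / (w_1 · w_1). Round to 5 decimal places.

6.49231

w1 = Lv₀ = (7, 4)
Lw1 = (46, 25)
w1·Lw1 = 7·46 + 4·25 = 422; w1·w1 = 7·7 + 4·4 = 65
λ ≈ 422/65 = 6.49231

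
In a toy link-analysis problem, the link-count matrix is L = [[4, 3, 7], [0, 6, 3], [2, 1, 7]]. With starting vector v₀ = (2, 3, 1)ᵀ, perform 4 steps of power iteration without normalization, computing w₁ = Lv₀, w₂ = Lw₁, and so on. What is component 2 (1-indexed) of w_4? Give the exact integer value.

14607

w1 = Lv₀ = (4·2 + 3·3 + 7·1; 0·2 + 6·3 + 3·1; 2·2 + 1·3 + 7·1) = (24, 21, 14)
w2 = Lw1 = (4·24 + 3·21 + 7·14; 0·24 + 6·21 + 3·14; 2·24 + 1·21 + 7·14) = (257, 168, 167)
w3 = Lw2 = (2701, 1509, 1851)
w4 = Lw3 = (28288, 14607, 19868)
The requested component of w4 is 14607.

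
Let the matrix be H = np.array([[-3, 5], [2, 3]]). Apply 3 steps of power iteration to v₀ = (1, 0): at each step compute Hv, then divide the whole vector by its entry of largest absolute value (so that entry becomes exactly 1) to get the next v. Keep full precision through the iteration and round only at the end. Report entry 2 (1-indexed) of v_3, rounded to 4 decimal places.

Hv0 = (-3.00000, 2.00000); divide by -3.00000 → v1 = (1.00000, -0.66667)
Hv1 = (-6.33333, 0.00000); divide by -6.33333 → v2 = (1.00000, 0.00000)
Hv2 = (-3.00000, 2.00000); divide by -3.00000 → v3 = (1.00000, -0.66667)
Requested entry of v3: 38/-57 = -0.6667

-0.6667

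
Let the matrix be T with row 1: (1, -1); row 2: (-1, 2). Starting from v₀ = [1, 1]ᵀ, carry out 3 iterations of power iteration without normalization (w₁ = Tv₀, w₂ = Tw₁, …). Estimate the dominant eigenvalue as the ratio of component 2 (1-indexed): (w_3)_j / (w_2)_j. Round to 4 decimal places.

2.5000

w1 = Tv₀ = (0, 1)
w2 = Tw1 = (-1, 2)
w3 = Tw2 = (-3, 5)
Ratio at component: 5 / 2 = 2.5000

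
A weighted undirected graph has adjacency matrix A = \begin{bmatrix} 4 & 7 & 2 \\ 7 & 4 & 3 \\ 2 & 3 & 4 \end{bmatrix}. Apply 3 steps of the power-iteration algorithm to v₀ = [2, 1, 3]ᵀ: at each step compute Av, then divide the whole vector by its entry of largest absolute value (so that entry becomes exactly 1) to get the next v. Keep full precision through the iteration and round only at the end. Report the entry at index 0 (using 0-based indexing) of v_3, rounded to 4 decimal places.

0.9513

Av0 = (21.00000, 27.00000, 19.00000); divide by 27.00000 → v1 = (0.77778, 1.00000, 0.70370)
Av1 = (11.51852, 11.55556, 7.37037); divide by 11.55556 → v2 = (0.99679, 1.00000, 0.63782)
Av2 = (12.26282, 12.89103, 7.54487); divide by 12.89103 → v3 = (0.95127, 1.00000, 0.58528)
Requested entry of v3: 3826/4022 = 0.9513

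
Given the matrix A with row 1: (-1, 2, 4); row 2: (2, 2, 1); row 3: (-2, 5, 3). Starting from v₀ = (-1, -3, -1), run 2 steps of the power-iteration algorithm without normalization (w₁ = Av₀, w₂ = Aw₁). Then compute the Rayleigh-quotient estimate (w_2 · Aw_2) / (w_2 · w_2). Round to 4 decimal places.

λ ≈ 4.8681

w1 = Av₀ = (-9, -9, -16)
w2 = Aw1 = (-73, -52, -75)
Aw2 = (-331, -325, -339)
w2·Aw2 = (-73)·(-331) + (-52)·(-325) + (-75)·(-339) = 66488; w2·w2 = (-73)·(-73) + (-52)·(-52) + (-75)·(-75) = 13658
λ ≈ 66488/13658 = 4.8681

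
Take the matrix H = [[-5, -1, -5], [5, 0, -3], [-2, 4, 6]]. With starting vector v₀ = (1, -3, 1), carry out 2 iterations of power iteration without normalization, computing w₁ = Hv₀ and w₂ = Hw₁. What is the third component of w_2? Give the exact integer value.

-26

w1 = Hv₀ = ((-5)·1 + (-1)·(-3) + (-5)·1; 5·1 + 0·(-3) + (-3)·1; (-2)·1 + 4·(-3) + 6·1) = (-7, 2, -8)
w2 = Hw1 = ((-5)·(-7) + (-1)·2 + (-5)·(-8); 5·(-7) + 0·2 + (-3)·(-8); (-2)·(-7) + 4·2 + 6·(-8)) = (73, -11, -26)
The requested component of w2 is -26.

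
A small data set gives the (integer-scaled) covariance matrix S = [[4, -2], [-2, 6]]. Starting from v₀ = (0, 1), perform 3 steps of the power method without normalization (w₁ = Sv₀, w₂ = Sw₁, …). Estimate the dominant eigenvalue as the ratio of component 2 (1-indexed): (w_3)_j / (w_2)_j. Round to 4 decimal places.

w1 = Sv₀ = (4·0 + (-2)·1; (-2)·0 + 6·1) = (-2, 6)
w2 = Sw1 = (4·(-2) + (-2)·6; (-2)·(-2) + 6·6) = (-20, 40)
w3 = Sw2 = (-160, 280)
Ratio at component: 280 / 40 = 7.0000

7.0000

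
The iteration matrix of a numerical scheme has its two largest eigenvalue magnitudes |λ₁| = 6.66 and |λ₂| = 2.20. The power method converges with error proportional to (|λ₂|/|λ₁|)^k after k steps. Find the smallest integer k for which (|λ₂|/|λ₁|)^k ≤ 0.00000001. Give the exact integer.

|λ₂/λ₁| = 2.20/6.66 = 0.33033
Need k ≥ ln(0.00000001) / ln(0.33033) = -18.4207 / -1.1077 ≈ 16.630
Smallest integer k satisfying the bound: 17

17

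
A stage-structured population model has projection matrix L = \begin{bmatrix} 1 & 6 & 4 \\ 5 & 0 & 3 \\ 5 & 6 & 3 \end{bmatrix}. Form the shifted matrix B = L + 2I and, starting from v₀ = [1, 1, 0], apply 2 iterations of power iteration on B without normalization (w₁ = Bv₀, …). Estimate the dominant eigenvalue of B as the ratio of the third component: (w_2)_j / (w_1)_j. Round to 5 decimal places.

B = L + 2I has rows (3, 6, 4); (5, 2, 3); (5, 6, 5)
w1 = Bv₀ = (9, 7, 11)
w2 = Bw1 = (113, 92, 142)
Ratio: 142/11 = 12.90909

μ ≈ 12.90909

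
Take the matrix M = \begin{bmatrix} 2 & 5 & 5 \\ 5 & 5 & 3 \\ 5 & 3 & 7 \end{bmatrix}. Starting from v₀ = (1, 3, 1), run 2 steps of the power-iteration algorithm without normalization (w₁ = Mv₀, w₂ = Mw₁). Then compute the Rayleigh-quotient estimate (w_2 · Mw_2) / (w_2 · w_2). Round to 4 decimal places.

w1 = Mv₀ = (22, 23, 21)
w2 = Mw1 = (264, 288, 326)
Mw2 = (3598, 3738, 4466)
w2·Mw2 = 264·3598 + 288·3738 + 326·4466 = 3482332; w2·w2 = 264·264 + 288·288 + 326·326 = 258916
λ ≈ 3482332/258916 = 13.4497

λ ≈ 13.4497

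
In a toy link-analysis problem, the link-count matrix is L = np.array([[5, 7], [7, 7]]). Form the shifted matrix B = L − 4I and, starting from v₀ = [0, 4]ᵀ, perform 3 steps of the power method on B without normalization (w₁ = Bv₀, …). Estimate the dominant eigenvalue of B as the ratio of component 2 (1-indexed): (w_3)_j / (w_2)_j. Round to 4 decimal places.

B = L − 4I has rows (1, 7); (7, 3)
w1 = Bv₀ = (1·0 + 7·4; 7·0 + 3·4) = (28, 12)
w2 = Bw1 = (1·28 + 7·12; 7·28 + 3·12) = (112, 232)
w3 = Bw2 = (1736, 1480)
Ratio: 1480/232 = 6.3793

6.3793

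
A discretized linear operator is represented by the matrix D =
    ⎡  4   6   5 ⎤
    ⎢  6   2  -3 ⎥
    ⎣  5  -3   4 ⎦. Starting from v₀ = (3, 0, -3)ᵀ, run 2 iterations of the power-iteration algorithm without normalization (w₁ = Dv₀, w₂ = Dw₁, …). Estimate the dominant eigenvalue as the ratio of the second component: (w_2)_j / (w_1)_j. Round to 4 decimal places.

w1 = Dv₀ = (4·3 + 6·0 + 5·(-3); 6·3 + 2·0 + (-3)·(-3); 5·3 + (-3)·0 + 4·(-3)) = (-3, 27, 3)
w2 = Dw1 = (4·(-3) + 6·27 + 5·3; 6·(-3) + 2·27 + (-3)·3; 5·(-3) + (-3)·27 + 4·3) = (165, 27, -84)
Ratio at component: 27 / 27 = 1.0000

λ ≈ 1.0000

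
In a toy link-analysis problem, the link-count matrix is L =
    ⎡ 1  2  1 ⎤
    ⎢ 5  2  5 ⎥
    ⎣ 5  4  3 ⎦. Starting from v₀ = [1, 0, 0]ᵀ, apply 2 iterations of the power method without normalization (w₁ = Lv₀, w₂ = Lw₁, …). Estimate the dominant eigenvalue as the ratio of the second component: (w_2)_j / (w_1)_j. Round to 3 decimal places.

w1 = Lv₀ = (1·1 + 2·0 + 1·0; 5·1 + 2·0 + 5·0; 5·1 + 4·0 + 3·0) = (1, 5, 5)
w2 = Lw1 = (1·1 + 2·5 + 1·5; 5·1 + 2·5 + 5·5; 5·1 + 4·5 + 3·5) = (16, 40, 40)
Ratio at component: 40 / 5 = 8.000

8.000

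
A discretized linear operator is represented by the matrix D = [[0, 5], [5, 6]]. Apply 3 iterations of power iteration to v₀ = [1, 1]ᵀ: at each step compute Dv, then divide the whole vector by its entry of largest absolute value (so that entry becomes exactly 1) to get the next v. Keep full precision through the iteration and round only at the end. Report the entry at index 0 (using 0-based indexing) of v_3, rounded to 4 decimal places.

Dv0 = (5.00000, 11.00000); divide by 11.00000 → v1 = (0.45455, 1.00000)
Dv1 = (5.00000, 8.27273); divide by 8.27273 → v2 = (0.60440, 1.00000)
Dv2 = (5.00000, 9.02198); divide by 9.02198 → v3 = (0.55420, 1.00000)
Requested entry of v3: 455/821 = 0.5542

0.5542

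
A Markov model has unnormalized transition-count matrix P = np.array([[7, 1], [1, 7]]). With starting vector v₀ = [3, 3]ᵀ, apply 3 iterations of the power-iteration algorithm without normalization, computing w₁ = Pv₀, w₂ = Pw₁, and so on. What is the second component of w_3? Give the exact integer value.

1536

w1 = Pv₀ = (24, 24)
w2 = Pw1 = (192, 192)
w3 = Pw2 = (1536, 1536)
The requested component of w3 is 1536.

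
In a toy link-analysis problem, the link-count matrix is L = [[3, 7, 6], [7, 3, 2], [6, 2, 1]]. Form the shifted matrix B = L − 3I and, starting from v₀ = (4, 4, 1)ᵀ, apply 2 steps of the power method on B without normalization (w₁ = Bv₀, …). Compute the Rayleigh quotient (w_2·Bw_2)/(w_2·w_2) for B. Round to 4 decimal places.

μ ≈ 9.7046

B = L − 3I has rows (0, 7, 6); (7, 0, 2); (6, 2, -2)
w1 = Bv₀ = (0·4 + 7·4 + 6·1; 7·4 + 0·4 + 2·1; 6·4 + 2·4 + (-2)·1) = (34, 30, 30)
w2 = Bw1 = (0·34 + 7·30 + 6·30; 7·34 + 0·30 + 2·30; 6·34 + 2·30 + (-2)·30) = (390, 298, 204)
Bw2 = (3310, 3138, 2528)
w2·Bw2 = 2741736; w2·w2 = 282520; μ ≈ 2741736/282520 = 9.7046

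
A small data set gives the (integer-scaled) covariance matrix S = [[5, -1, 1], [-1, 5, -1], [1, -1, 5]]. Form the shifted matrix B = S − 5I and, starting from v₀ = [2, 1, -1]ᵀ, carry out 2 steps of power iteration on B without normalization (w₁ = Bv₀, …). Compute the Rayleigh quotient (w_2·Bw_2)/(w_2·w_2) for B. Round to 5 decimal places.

μ ≈ -1.00000

B = S − 5I has rows (0, -1, 1); (-1, 0, -1); (1, -1, 0)
w1 = Bv₀ = (-2, -1, 1)
w2 = Bw1 = (2, 1, -1)
Bw2 = (-2, -1, 1)
w2·Bw2 = -6; w2·w2 = 6; μ ≈ -6/6 = -1.00000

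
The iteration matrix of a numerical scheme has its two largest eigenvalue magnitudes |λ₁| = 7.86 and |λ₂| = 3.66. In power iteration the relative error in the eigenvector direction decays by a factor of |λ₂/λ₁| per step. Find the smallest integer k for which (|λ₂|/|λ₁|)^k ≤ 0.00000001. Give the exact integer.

25

|λ₂/λ₁| = 3.66/7.86 = 0.46565
Need k ≥ ln(0.00000001) / ln(0.46565) = -18.4207 / -0.7643 ≈ 24.101
Smallest integer k satisfying the bound: 25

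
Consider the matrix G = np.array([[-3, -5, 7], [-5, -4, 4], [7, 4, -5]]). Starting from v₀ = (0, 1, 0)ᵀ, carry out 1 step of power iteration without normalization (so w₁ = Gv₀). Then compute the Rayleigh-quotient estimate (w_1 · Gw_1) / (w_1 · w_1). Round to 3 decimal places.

w1 = Gv₀ = (-5, -4, 4)
Gw1 = (63, 57, -71)
w1·Gw1 = (-5)·63 + (-4)·57 + 4·(-71) = -827; w1·w1 = (-5)·(-5) + (-4)·(-4) + 4·4 = 57
λ ≈ -827/57 = -14.509

-14.509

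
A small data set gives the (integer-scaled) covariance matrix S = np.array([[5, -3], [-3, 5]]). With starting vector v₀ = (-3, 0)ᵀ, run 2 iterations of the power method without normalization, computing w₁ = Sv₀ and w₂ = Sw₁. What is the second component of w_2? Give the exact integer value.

90

w1 = Sv₀ = (5·(-3) + (-3)·0; (-3)·(-3) + 5·0) = (-15, 9)
w2 = Sw1 = (5·(-15) + (-3)·9; (-3)·(-15) + 5·9) = (-102, 90)
The requested component of w2 is 90.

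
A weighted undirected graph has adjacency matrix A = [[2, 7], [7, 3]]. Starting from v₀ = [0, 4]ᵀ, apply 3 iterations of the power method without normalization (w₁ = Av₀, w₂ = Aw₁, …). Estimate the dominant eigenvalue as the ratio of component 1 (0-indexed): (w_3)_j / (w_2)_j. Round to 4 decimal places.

λ ≈ 7.2241

w1 = Av₀ = (2·0 + 7·4; 7·0 + 3·4) = (28, 12)
w2 = Aw1 = (2·28 + 7·12; 7·28 + 3·12) = (140, 232)
w3 = Aw2 = (1904, 1676)
Ratio at component: 1676 / 232 = 7.2241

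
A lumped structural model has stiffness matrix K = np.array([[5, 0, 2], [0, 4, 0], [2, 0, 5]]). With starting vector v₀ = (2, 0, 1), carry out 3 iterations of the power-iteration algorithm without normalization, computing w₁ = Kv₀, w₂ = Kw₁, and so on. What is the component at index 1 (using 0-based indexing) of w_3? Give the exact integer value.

0

w1 = Kv₀ = (5·2 + 0·0 + 2·1; 0·2 + 4·0 + 0·1; 2·2 + 0·0 + 5·1) = (12, 0, 9)
w2 = Kw1 = (5·12 + 0·0 + 2·9; 0·12 + 4·0 + 0·9; 2·12 + 0·0 + 5·9) = (78, 0, 69)
w3 = Kw2 = (528, 0, 501)
The requested component of w3 is 0.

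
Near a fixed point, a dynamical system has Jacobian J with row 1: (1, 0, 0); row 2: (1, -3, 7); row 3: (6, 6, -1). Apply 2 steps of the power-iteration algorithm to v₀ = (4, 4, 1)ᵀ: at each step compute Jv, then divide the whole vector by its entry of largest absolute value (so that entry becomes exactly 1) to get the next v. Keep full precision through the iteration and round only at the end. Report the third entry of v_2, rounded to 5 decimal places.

-0.08631

Jv0 = (4.000000, -1.000000, 47.000000); divide by 47.000000 → v1 = (0.085106, -0.021277, 1.000000)
Jv1 = (0.085106, 7.148936, -0.617021); divide by 7.148936 → v2 = (0.011905, 1.000000, -0.086310)
Requested entry of v2: -29/336 = -0.08631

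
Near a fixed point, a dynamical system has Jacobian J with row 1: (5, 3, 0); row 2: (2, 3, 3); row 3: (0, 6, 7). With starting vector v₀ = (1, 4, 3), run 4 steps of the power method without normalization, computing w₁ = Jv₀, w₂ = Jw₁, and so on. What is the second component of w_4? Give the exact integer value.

23908

w1 = Jv₀ = (5·1 + 3·4 + 0·3; 2·1 + 3·4 + 3·3; 0·1 + 6·4 + 7·3) = (17, 23, 45)
w2 = Jw1 = (5·17 + 3·23 + 0·45; 2·17 + 3·23 + 3·45; 0·17 + 6·23 + 7·45) = (154, 238, 453)
w3 = Jw2 = (1484, 2381, 4599)
w4 = Jw3 = (14563, 23908, 46479)
The requested component of w4 is 23908.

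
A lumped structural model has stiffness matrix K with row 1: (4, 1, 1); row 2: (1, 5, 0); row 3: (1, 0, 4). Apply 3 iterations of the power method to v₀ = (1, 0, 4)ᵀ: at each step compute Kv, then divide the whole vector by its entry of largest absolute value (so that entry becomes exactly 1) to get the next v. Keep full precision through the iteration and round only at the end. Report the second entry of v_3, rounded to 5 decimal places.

Kv0 = (8.000000, 1.000000, 17.000000); divide by 17.000000 → v1 = (0.470588, 0.058824, 1.000000)
Kv1 = (2.941176, 0.764706, 4.470588); divide by 4.470588 → v2 = (0.657895, 0.171053, 1.000000)
Kv2 = (3.802632, 1.513158, 4.657895); divide by 4.657895 → v3 = (0.816384, 0.324859, 1.000000)
Requested entry of v3: 115/354 = 0.32486

0.32486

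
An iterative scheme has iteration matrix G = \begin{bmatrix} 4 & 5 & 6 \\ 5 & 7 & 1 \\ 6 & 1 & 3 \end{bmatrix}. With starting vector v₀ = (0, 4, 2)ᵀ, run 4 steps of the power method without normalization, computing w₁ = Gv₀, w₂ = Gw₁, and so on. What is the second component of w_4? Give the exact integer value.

w1 = Gv₀ = (4·0 + 5·4 + 6·2; 5·0 + 7·4 + 1·2; 6·0 + 1·4 + 3·2) = (32, 30, 10)
w2 = Gw1 = (4·32 + 5·30 + 6·10; 5·32 + 7·30 + 1·10; 6·32 + 1·30 + 3·10) = (338, 380, 252)
w3 = Gw2 = (4764, 4602, 3164)
w4 = Gw3 = (61050, 59198, 42678)
The requested component of w4 is 59198.

59198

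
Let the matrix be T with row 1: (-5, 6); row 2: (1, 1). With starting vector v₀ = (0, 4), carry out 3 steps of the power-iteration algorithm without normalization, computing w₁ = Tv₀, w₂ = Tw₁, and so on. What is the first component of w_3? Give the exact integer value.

648

w1 = Tv₀ = ((-5)·0 + 6·4; 1·0 + 1·4) = (24, 4)
w2 = Tw1 = ((-5)·24 + 6·4; 1·24 + 1·4) = (-96, 28)
w3 = Tw2 = (648, -68)
The requested component of w3 is 648.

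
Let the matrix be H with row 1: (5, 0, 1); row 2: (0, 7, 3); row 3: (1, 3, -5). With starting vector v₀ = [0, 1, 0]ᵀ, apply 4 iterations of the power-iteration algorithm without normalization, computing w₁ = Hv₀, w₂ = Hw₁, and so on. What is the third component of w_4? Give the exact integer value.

558

w1 = Hv₀ = (0, 7, 3)
w2 = Hw1 = (3, 58, 6)
w3 = Hw2 = (21, 424, 147)
w4 = Hw3 = (252, 3409, 558)
The requested component of w4 is 558.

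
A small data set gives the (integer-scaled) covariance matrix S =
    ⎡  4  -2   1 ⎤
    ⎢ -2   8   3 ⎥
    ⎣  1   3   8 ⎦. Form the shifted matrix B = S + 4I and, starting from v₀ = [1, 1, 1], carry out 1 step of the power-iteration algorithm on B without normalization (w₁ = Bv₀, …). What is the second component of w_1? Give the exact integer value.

13

B = S + 4I has rows (8, -2, 1); (-2, 12, 3); (1, 3, 12)
w1 = Bv₀ = (7, 13, 16)
Requested component of w1: 13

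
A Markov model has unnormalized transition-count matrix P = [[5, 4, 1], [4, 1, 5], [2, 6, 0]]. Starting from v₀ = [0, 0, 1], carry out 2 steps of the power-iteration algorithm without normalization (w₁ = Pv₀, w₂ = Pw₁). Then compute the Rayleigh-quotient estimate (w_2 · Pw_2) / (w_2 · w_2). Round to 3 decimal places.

w1 = Pv₀ = (1, 5, 0)
w2 = Pw1 = (25, 9, 32)
Pw2 = (193, 269, 104)
w2·Pw2 = 25·193 + 9·269 + 32·104 = 10574; w2·w2 = 25·25 + 9·9 + 32·32 = 1730
λ ≈ 10574/1730 = 6.112

6.112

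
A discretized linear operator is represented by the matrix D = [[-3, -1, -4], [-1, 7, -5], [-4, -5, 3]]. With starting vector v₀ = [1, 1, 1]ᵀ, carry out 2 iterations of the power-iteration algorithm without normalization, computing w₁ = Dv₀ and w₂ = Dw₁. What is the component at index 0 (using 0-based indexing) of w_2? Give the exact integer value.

w1 = Dv₀ = ((-3)·1 + (-1)·1 + (-4)·1; (-1)·1 + 7·1 + (-5)·1; (-4)·1 + (-5)·1 + 3·1) = (-8, 1, -6)
w2 = Dw1 = ((-3)·(-8) + (-1)·1 + (-4)·(-6); (-1)·(-8) + 7·1 + (-5)·(-6); (-4)·(-8) + (-5)·1 + 3·(-6)) = (47, 45, 9)
The requested component of w2 is 47.

47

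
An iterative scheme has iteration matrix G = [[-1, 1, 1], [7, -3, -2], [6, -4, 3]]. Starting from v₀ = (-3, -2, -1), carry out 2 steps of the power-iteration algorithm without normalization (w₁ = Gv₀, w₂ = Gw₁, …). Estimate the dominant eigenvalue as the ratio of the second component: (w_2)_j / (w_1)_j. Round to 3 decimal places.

-5.000

w1 = Gv₀ = ((-1)·(-3) + 1·(-2) + 1·(-1); 7·(-3) + (-3)·(-2) + (-2)·(-1); 6·(-3) + (-4)·(-2) + 3·(-1)) = (0, -13, -13)
w2 = Gw1 = ((-1)·0 + 1·(-13) + 1·(-13); 7·0 + (-3)·(-13) + (-2)·(-13); 6·0 + (-4)·(-13) + 3·(-13)) = (-26, 65, 13)
Ratio at component: 65 / -13 = -5.000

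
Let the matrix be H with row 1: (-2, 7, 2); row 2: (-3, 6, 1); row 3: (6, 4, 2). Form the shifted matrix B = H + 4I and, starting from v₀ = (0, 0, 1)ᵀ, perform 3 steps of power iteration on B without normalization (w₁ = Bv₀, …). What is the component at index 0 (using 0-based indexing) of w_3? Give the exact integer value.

B = H + 4I has rows (2, 7, 2); (-3, 10, 1); (6, 4, 6)
w1 = Bv₀ = (2·0 + 7·0 + 2·1; (-3)·0 + 10·0 + 1·1; 6·0 + 4·0 + 6·1) = (2, 1, 6)
w2 = Bw1 = (2·2 + 7·1 + 2·6; (-3)·2 + 10·1 + 1·6; 6·2 + 4·1 + 6·6) = (23, 10, 52)
w3 = Bw2 = (220, 83, 490)
Requested component of w3: 220

220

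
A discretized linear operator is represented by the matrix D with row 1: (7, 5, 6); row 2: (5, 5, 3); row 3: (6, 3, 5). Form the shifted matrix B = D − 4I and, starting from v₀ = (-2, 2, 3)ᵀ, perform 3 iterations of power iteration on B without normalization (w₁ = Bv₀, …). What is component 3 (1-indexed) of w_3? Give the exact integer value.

756

B = D − 4I has rows (3, 5, 6); (5, 1, 3); (6, 3, 1)
w1 = Bv₀ = (3·(-2) + 5·2 + 6·3; 5·(-2) + 1·2 + 3·3; 6·(-2) + 3·2 + 1·3) = (22, 1, -3)
w2 = Bw1 = (3·22 + 5·1 + 6·(-3); 5·22 + 1·1 + 3·(-3); 6·22 + 3·1 + 1·(-3)) = (53, 102, 132)
w3 = Bw2 = (1461, 763, 756)
Requested component of w3: 756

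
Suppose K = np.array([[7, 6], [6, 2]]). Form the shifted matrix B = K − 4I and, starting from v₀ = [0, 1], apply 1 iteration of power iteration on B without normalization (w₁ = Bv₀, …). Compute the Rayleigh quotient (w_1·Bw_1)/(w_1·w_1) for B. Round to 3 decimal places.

-1.100

B = K − 4I has rows (3, 6); (6, -2)
w1 = Bv₀ = (3·0 + 6·1; 6·0 + (-2)·1) = (6, -2)
Bw1 = (6, 40)
w1·Bw1 = -44; w1·w1 = 40; μ ≈ -44/40 = -1.100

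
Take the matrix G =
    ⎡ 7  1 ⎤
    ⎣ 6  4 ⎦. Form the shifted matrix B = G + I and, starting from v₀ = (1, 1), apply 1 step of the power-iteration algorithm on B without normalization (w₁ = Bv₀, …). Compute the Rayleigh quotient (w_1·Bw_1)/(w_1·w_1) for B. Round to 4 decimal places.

μ ≈ 9.6337

B = G + I has rows (8, 1); (6, 5)
w1 = Bv₀ = (9, 11)
Bw1 = (83, 109)
w1·Bw1 = 1946; w1·w1 = 202; μ ≈ 1946/202 = 9.6337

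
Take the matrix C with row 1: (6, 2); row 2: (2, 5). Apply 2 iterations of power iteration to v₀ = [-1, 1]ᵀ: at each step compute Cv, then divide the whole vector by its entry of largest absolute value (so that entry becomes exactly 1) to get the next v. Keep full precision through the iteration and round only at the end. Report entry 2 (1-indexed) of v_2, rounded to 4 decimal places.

-0.3889

Cv0 = (-4.00000, 3.00000); divide by -4.00000 → v1 = (1.00000, -0.75000)
Cv1 = (4.50000, -1.75000); divide by 4.50000 → v2 = (1.00000, -0.38889)
Requested entry of v2: 7/-18 = -0.3889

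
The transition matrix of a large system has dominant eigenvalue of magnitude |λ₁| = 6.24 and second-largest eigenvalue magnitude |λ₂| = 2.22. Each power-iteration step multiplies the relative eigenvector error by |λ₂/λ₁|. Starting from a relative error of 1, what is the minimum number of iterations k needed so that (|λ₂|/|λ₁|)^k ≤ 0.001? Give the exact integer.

7

|λ₂/λ₁| = 2.22/6.24 = 0.35577
Need k ≥ ln(0.001) / ln(0.35577) = -6.9078 / -1.0335 ≈ 6.684
Smallest integer k satisfying the bound: 7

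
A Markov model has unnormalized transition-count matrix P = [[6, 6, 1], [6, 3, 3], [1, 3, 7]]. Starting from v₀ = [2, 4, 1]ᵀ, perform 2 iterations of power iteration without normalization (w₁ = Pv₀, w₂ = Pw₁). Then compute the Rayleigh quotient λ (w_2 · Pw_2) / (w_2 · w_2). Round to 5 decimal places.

12.09362

w1 = Pv₀ = (6·2 + 6·4 + 1·1; 6·2 + 3·4 + 3·1; 1·2 + 3·4 + 7·1) = (37, 27, 21)
w2 = Pw1 = (6·37 + 6·27 + 1·21; 6·37 + 3·27 + 3·21; 1·37 + 3·27 + 7·21) = (405, 366, 265)
Pw2 = (4891, 4323, 3358)
w2·Pw2 = 405·4891 + 366·4323 + 265·3358 = 4452943; w2·w2 = 405·405 + 366·366 + 265·265 = 368206
λ ≈ 4452943/368206 = 12.09362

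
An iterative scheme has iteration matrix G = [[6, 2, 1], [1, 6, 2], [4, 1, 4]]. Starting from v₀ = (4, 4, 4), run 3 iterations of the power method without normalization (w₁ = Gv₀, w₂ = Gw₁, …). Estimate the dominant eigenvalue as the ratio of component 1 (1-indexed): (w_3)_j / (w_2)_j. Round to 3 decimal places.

9.000

w1 = Gv₀ = (6·4 + 2·4 + 1·4; 1·4 + 6·4 + 2·4; 4·4 + 1·4 + 4·4) = (36, 36, 36)
w2 = Gw1 = (6·36 + 2·36 + 1·36; 1·36 + 6·36 + 2·36; 4·36 + 1·36 + 4·36) = (324, 324, 324)
w3 = Gw2 = (2916, 2916, 2916)
Ratio at component: 2916 / 324 = 9.000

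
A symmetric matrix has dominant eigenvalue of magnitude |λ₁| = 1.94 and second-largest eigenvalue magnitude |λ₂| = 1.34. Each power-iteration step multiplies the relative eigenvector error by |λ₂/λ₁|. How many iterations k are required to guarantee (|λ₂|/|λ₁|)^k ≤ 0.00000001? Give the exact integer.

|λ₂/λ₁| = 1.34/1.94 = 0.69072
Need k ≥ ln(0.00000001) / ln(0.69072) = -18.4207 / -0.3700 ≈ 49.783
Smallest integer k satisfying the bound: 50

50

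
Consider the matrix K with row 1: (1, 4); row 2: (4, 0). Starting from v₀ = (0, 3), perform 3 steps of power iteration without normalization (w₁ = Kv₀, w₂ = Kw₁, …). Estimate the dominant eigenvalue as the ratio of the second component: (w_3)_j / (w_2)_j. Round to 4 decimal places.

λ ≈ 1.0000

w1 = Kv₀ = (1·0 + 4·3; 4·0 + 0·3) = (12, 0)
w2 = Kw1 = (1·12 + 4·0; 4·12 + 0·0) = (12, 48)
w3 = Kw2 = (204, 48)
Ratio at component: 48 / 48 = 1.0000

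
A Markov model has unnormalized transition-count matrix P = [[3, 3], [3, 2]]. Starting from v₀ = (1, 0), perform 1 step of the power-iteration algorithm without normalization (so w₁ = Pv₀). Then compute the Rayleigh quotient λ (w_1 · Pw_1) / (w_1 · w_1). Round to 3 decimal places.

5.500

w1 = Pv₀ = (3·1 + 3·0; 3·1 + 2·0) = (3, 3)
Pw1 = (18, 15)
w1·Pw1 = 3·18 + 3·15 = 99; w1·w1 = 3·3 + 3·3 = 18
λ ≈ 99/18 = 5.500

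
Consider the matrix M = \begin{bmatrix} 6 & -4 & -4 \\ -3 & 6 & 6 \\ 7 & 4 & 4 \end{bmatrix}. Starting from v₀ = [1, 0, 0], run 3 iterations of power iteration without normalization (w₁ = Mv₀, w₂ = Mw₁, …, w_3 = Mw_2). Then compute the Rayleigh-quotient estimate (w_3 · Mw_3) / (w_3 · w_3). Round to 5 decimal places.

w1 = Mv₀ = (6, -3, 7)
w2 = Mw1 = (20, 6, 58)
w3 = Mw2 = (-136, 324, 396)
Mw3 = (-3696, 4728, 1928)
w3·Mw3 = (-136)·(-3696) + 324·4728 + 396·1928 = 2798016; w3·w3 = (-136)·(-136) + 324·324 + 396·396 = 280288
λ ≈ 2798016/280288 = 9.98265

λ ≈ 9.98265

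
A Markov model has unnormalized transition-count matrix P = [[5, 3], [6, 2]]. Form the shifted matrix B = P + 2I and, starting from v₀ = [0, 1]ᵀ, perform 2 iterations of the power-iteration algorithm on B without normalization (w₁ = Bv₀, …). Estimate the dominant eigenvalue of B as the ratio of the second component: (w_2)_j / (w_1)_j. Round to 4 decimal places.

μ ≈ 8.5000

B = P + 2I has rows (7, 3); (6, 4)
w1 = Bv₀ = (3, 4)
w2 = Bw1 = (33, 34)
Ratio: 34/4 = 8.5000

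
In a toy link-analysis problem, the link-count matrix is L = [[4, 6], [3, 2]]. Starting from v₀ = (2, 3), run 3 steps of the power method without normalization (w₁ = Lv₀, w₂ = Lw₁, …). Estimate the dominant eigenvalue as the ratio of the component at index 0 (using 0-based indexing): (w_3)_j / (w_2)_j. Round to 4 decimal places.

w1 = Lv₀ = (26, 12)
w2 = Lw1 = (176, 102)
w3 = Lw2 = (1316, 732)
Ratio at component: 1316 / 176 = 7.4773

λ ≈ 7.4773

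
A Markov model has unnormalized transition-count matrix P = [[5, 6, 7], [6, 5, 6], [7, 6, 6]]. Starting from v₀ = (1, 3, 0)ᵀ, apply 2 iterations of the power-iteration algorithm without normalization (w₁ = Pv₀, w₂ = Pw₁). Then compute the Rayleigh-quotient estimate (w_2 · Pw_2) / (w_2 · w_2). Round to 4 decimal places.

λ ≈ 18.0360

w1 = Pv₀ = (5·1 + 6·3 + 7·0; 6·1 + 5·3 + 6·0; 7·1 + 6·3 + 6·0) = (23, 21, 25)
w2 = Pw1 = (5·23 + 6·21 + 7·25; 6·23 + 5·21 + 6·25; 7·23 + 6·21 + 6·25) = (416, 393, 437)
Pw2 = (7497, 7083, 7892)
w2·Pw2 = 416·7497 + 393·7083 + 437·7892 = 9351175; w2·w2 = 416·416 + 393·393 + 437·437 = 518474
λ ≈ 9351175/518474 = 18.0360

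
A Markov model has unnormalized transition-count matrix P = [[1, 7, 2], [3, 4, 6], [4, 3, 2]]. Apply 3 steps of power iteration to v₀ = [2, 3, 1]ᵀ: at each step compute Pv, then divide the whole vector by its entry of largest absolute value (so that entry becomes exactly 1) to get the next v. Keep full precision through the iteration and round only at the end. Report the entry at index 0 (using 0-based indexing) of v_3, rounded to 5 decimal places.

0.85548

Pv0 = (25.000000, 24.000000, 19.000000); divide by 25.000000 → v1 = (1.000000, 0.960000, 0.760000)
Pv1 = (9.240000, 11.400000, 8.400000); divide by 11.400000 → v2 = (0.810526, 1.000000, 0.736842)
Pv2 = (9.284211, 10.852632, 7.715789); divide by 10.852632 → v3 = (0.855480, 1.000000, 0.710960)
Requested entry of v3: 2646/3093 = 0.85548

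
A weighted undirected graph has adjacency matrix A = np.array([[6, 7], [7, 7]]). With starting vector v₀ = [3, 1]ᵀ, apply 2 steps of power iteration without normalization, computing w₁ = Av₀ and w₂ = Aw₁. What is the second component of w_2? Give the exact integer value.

371

w1 = Av₀ = (6·3 + 7·1; 7·3 + 7·1) = (25, 28)
w2 = Aw1 = (6·25 + 7·28; 7·25 + 7·28) = (346, 371)
The requested component of w2 is 371.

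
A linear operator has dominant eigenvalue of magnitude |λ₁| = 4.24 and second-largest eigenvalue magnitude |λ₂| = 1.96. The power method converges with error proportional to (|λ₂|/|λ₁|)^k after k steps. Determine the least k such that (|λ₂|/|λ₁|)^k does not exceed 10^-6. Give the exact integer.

18

|λ₂/λ₁| = 1.96/4.24 = 0.46226
Need k ≥ ln(10^-6) / ln(0.46226) = -13.8155 / -0.7716 ≈ 17.905
Smallest integer k satisfying the bound: 18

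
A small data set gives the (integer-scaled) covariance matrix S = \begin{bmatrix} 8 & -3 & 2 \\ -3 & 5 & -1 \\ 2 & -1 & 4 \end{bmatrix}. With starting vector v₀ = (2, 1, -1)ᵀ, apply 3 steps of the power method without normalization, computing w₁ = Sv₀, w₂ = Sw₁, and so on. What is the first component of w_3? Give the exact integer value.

820

w1 = Sv₀ = (8·2 + (-3)·1 + 2·(-1); (-3)·2 + 5·1 + (-1)·(-1); 2·2 + (-1)·1 + 4·(-1)) = (11, 0, -1)
w2 = Sw1 = (8·11 + (-3)·0 + 2·(-1); (-3)·11 + 5·0 + (-1)·(-1); 2·11 + (-1)·0 + 4·(-1)) = (86, -32, 18)
w3 = Sw2 = (820, -436, 276)
The requested component of w3 is 820.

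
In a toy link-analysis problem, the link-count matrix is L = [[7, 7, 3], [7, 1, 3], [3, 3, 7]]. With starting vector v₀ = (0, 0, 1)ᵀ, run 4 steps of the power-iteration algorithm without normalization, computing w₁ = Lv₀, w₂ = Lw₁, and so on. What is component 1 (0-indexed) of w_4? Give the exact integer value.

9765

w1 = Lv₀ = (3, 3, 7)
w2 = Lw1 = (63, 45, 67)
w3 = Lw2 = (957, 687, 793)
w4 = Lw3 = (13887, 9765, 10483)
The requested component of w4 is 9765.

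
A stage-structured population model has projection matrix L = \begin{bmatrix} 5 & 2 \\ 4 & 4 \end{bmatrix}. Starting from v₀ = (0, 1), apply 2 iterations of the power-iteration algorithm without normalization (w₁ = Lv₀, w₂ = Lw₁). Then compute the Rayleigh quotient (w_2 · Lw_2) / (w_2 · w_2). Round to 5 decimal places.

w1 = Lv₀ = (2, 4)
w2 = Lw1 = (18, 24)
Lw2 = (138, 168)
w2·Lw2 = 18·138 + 24·168 = 6516; w2·w2 = 18·18 + 24·24 = 900
λ ≈ 6516/900 = 7.24000

7.24000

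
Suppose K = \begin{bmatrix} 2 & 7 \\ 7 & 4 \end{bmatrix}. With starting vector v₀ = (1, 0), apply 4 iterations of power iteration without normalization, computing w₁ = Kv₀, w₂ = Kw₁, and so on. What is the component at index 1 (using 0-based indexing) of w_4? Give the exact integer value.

4956

w1 = Kv₀ = (2, 7)
w2 = Kw1 = (53, 42)
w3 = Kw2 = (400, 539)
w4 = Kw3 = (4573, 4956)
The requested component of w4 is 4956.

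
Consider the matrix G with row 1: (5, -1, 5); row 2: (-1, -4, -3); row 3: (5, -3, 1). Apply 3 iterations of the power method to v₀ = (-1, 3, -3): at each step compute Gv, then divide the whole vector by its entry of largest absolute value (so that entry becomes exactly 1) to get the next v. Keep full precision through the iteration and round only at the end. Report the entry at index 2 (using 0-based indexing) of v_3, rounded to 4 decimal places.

0.8002

Gv0 = (-23.00000, -2.00000, -17.00000); divide by -23.00000 → v1 = (1.00000, 0.08696, 0.73913)
Gv1 = (8.60870, -3.56522, 5.47826); divide by 8.60870 → v2 = (1.00000, -0.41414, 0.63636)
Gv2 = (8.59596, -1.25253, 6.87879); divide by 8.59596 → v3 = (1.00000, -0.14571, 0.80024)
Requested entry of v3: -1362/-1702 = 0.8002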